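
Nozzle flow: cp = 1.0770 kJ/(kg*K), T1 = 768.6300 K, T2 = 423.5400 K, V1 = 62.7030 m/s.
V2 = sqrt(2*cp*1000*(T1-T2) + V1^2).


dT = 345.0900 K
2*cp*1000*dT = 743323.8600
V1^2 = 3931.6662
V2 = sqrt(747255.5262) = 864.4394 m/s

864.4394 m/s


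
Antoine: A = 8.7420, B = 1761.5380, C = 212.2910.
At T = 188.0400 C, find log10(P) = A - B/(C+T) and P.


C+T = 400.3310
B/(C+T) = 4.4002
log10(P) = 8.7420 - 4.4002 = 4.3418
P = 10^4.3418 = 21968.2857 mmHg

21968.2857 mmHg


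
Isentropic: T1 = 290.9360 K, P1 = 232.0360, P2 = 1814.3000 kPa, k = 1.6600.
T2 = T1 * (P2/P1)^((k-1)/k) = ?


(k-1)/k = 0.3976
(P2/P1)^exp = 2.2652
T2 = 290.9360 * 2.2652 = 659.0324 K

659.0324 K


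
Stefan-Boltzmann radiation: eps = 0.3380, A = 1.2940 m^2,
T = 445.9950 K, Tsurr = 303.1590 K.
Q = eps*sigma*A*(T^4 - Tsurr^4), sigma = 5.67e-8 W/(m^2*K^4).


T^4 = 3.9566e+10
Tsurr^4 = 8.4466e+09
Q = 0.3380 * 5.67e-8 * 1.2940 * 3.1119e+10 = 771.7249 W

771.7249 W


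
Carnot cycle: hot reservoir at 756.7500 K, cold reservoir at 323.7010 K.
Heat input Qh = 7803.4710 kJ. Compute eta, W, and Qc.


eta = 1 - 323.7010/756.7500 = 0.5722
W = 0.5722 * 7803.4710 = 4465.5240 kJ
Qc = 7803.4710 - 4465.5240 = 3337.9470 kJ

eta = 57.2248%, W = 4465.5240 kJ, Qc = 3337.9470 kJ


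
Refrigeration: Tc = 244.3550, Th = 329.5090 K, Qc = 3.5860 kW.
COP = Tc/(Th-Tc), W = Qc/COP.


COP = 244.3550 / 85.1540 = 2.8696
W = 3.5860 / 2.8696 = 1.2497 kW

COP = 2.8696, W = 1.2497 kW


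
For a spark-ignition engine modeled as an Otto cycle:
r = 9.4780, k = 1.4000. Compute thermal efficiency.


r^(k-1) = 2.4586
eta = 1 - 1/2.4586 = 0.5933 = 59.3263%

59.3263%


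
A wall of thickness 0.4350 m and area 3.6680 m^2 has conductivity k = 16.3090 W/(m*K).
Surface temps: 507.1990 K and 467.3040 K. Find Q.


dT = 39.8950 K
Q = 16.3090 * 3.6680 * 39.8950 / 0.4350 = 5486.3798 W

5486.3798 W


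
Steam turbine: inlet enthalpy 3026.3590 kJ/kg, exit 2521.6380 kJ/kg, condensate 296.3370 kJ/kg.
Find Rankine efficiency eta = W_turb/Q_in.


W = 504.7210 kJ/kg
Q_in = 2730.0220 kJ/kg
eta = 0.1849 = 18.4878%

eta = 18.4878%


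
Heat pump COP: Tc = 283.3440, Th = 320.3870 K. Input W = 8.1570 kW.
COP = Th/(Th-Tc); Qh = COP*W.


COP = 320.3870 / 37.0430 = 8.6491
Qh = 8.6491 * 8.1570 = 70.5504 kW

COP = 8.6491, Qh = 70.5504 kW


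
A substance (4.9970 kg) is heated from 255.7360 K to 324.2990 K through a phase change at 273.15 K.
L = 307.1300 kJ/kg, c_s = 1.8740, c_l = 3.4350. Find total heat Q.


Q1 (sensible, solid) = 4.9970 * 1.8740 * 17.4140 = 163.0713 kJ
Q2 (latent) = 4.9970 * 307.1300 = 1534.7286 kJ
Q3 (sensible, liquid) = 4.9970 * 3.4350 * 51.1490 = 877.9570 kJ
Q_total = 2575.7569 kJ

2575.7569 kJ


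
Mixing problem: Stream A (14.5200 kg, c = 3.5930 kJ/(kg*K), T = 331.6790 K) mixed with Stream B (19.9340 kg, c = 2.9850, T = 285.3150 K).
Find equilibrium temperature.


num = 34280.9084
den = 111.6733
Tf = 306.9748 K

306.9748 K


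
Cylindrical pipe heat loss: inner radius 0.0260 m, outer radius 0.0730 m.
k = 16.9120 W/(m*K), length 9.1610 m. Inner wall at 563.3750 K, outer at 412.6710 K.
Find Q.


dT = 150.7040 K
ln(ro/ri) = 1.0324
Q = 2*pi*16.9120*9.1610*150.7040 / 1.0324 = 142105.2460 W

142105.2460 W


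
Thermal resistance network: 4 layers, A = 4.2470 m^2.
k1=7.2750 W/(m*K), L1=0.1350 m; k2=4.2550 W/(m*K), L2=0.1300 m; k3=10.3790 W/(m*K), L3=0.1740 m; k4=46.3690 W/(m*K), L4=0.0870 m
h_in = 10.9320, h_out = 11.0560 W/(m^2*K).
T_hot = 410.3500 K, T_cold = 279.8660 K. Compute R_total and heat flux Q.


R_conv_in = 1/(10.9320*4.2470) = 0.0215
R_1 = 0.1350/(7.2750*4.2470) = 0.0044
R_2 = 0.1300/(4.2550*4.2470) = 0.0072
R_3 = 0.1740/(10.3790*4.2470) = 0.0039
R_4 = 0.0870/(46.3690*4.2470) = 0.0004
R_conv_out = 1/(11.0560*4.2470) = 0.0213
R_total = 0.0588 K/W
Q = 130.4840 / 0.0588 = 2219.5648 W

R_total = 0.0588 K/W, Q = 2219.5648 W


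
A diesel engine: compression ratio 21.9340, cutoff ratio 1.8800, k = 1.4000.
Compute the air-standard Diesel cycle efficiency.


r^(k-1) = 3.4391
rc^k = 2.4200
eta = 0.6648 = 66.4849%

66.4849%


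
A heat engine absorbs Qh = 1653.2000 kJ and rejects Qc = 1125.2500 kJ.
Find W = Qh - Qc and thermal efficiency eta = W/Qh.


W = 1653.2000 - 1125.2500 = 527.9500 kJ
eta = 527.9500 / 1653.2000 = 0.3194 = 31.9350%

W = 527.9500 kJ, eta = 31.9350%


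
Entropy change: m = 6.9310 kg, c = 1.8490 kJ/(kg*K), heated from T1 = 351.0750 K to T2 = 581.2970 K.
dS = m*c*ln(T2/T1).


T2/T1 = 1.6558
ln(T2/T1) = 0.5043
dS = 6.9310 * 1.8490 * 0.5043 = 6.4623 kJ/K

6.4623 kJ/K


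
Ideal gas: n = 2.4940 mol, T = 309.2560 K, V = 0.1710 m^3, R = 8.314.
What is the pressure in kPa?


P = nRT/V = 2.4940 * 8.314 * 309.2560 / 0.1710
= 6412.4590 / 0.1710 = 37499.7604 Pa = 37.4998 kPa

37.4998 kPa


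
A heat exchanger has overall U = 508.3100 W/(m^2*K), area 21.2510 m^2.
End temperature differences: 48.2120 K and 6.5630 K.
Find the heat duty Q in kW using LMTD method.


LMTD = 20.8855 K
Q = 508.3100 * 21.2510 * 20.8855 = 225607.0012 W = 225.6070 kW

225.6070 kW


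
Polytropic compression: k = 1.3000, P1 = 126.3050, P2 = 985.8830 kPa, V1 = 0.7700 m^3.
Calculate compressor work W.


(k-1)/k = 0.2308
(P2/P1)^exp = 1.6067
W = 4.3333 * 126.3050 * 0.7700 * (1.6067 - 1) = 255.6937 kJ

255.6937 kJ


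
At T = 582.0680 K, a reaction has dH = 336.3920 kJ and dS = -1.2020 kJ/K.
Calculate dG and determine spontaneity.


T*dS = 582.0680 * -1.2020 = -699.6457 kJ
dG = 336.3920 + 699.6457 = 1036.0377 kJ (non-spontaneous)

dG = 1036.0377 kJ, non-spontaneous


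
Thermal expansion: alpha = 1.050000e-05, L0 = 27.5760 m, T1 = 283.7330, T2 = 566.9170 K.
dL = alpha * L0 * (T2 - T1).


dT = 283.1840 K
dL = 1.050000e-05 * 27.5760 * 283.1840 = 0.081995 m
L_final = 27.657995 m

dL = 0.081995 m


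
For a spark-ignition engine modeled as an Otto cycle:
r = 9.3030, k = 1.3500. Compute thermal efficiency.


r^(k-1) = 2.1828
eta = 1 - 1/2.1828 = 0.5419 = 54.1877%

54.1877%


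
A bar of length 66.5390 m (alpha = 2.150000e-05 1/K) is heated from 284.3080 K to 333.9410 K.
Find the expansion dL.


dT = 49.6330 K
dL = 2.150000e-05 * 66.5390 * 49.6330 = 0.071004 m
L_final = 66.610004 m

dL = 0.071004 m


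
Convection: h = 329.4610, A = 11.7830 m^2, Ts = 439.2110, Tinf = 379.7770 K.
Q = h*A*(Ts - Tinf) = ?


dT = 59.4340 K
Q = 329.4610 * 11.7830 * 59.4340 = 230725.1037 W

230725.1037 W


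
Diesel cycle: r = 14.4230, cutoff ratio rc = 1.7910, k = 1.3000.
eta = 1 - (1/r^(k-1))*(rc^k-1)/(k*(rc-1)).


r^(k-1) = 2.2270
rc^k = 2.1332
eta = 0.5052 = 50.5170%

50.5170%


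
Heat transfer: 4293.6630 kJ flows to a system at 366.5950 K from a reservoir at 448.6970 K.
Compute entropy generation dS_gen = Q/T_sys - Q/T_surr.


dS_sys = 4293.6630/366.5950 = 11.7123 kJ/K
dS_surr = -4293.6630/448.6970 = -9.5692 kJ/K
dS_gen = 11.7123 - 9.5692 = 2.1431 kJ/K (irreversible)

dS_gen = 2.1431 kJ/K, irreversible


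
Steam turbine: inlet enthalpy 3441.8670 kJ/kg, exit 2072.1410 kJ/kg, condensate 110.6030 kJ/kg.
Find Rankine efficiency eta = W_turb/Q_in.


W = 1369.7260 kJ/kg
Q_in = 3331.2640 kJ/kg
eta = 0.4112 = 41.1173%

eta = 41.1173%


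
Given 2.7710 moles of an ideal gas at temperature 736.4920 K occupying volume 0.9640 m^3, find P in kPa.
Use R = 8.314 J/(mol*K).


P = nRT/V = 2.7710 * 8.314 * 736.4920 / 0.9640
= 16967.3719 / 0.9640 = 17601.0082 Pa = 17.6010 kPa

17.6010 kPa


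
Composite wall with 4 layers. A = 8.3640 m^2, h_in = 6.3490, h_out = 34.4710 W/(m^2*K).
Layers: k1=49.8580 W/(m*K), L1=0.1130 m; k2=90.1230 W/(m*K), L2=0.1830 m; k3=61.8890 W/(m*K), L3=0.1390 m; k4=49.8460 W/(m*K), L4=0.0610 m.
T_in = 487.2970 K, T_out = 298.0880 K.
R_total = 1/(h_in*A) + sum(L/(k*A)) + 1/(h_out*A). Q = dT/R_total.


R_conv_in = 1/(6.3490*8.3640) = 0.0188
R_1 = 0.1130/(49.8580*8.3640) = 0.0003
R_2 = 0.1830/(90.1230*8.3640) = 0.0002
R_3 = 0.1390/(61.8890*8.3640) = 0.0003
R_4 = 0.0610/(49.8460*8.3640) = 0.0001
R_conv_out = 1/(34.4710*8.3640) = 0.0035
R_total = 0.0232 K/W
Q = 189.2090 / 0.0232 = 8145.6144 W

R_total = 0.0232 K/W, Q = 8145.6144 W


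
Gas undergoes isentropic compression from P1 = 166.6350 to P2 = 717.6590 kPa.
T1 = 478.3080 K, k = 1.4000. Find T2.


(k-1)/k = 0.2857
(P2/P1)^exp = 1.5177
T2 = 478.3080 * 1.5177 = 725.9286 K

725.9286 K


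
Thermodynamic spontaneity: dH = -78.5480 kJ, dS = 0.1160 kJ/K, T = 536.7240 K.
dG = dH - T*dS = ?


T*dS = 536.7240 * 0.1160 = 62.2600 kJ
dG = -78.5480 - 62.2600 = -140.8080 kJ (spontaneous)

dG = -140.8080 kJ, spontaneous


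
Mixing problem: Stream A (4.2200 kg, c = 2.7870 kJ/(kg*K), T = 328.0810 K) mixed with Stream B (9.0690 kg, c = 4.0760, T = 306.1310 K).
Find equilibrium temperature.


num = 15174.8137
den = 48.7264
Tf = 311.4291 K

311.4291 K


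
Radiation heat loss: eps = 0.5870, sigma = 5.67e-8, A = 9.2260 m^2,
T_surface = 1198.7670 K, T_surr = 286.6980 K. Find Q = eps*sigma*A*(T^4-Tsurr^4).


T^4 = 2.0651e+12
Tsurr^4 = 6.7561e+09
Q = 0.5870 * 5.67e-8 * 9.2260 * 2.0583e+12 = 632048.7281 W

632048.7281 W


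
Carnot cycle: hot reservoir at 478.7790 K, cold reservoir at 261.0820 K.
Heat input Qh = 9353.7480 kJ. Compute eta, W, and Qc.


eta = 1 - 261.0820/478.7790 = 0.4547
W = 0.4547 * 9353.7480 = 4253.0748 kJ
Qc = 9353.7480 - 4253.0748 = 5100.6732 kJ

eta = 45.4692%, W = 4253.0748 kJ, Qc = 5100.6732 kJ


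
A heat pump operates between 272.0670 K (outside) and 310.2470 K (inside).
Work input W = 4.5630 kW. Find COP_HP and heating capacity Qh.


COP = 310.2470 / 38.1800 = 8.1259
Qh = 8.1259 * 4.5630 = 37.0785 kW

COP = 8.1259, Qh = 37.0785 kW


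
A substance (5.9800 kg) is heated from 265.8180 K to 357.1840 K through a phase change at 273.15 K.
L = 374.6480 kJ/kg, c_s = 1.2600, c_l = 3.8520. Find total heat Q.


Q1 (sensible, solid) = 5.9800 * 1.2600 * 7.3320 = 55.2452 kJ
Q2 (latent) = 5.9800 * 374.6480 = 2240.3950 kJ
Q3 (sensible, liquid) = 5.9800 * 3.8520 * 84.0340 = 1935.7198 kJ
Q_total = 4231.3600 kJ

4231.3600 kJ


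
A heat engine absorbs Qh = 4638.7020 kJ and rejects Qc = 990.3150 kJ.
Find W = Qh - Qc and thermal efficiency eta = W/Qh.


W = 4638.7020 - 990.3150 = 3648.3870 kJ
eta = 3648.3870 / 4638.7020 = 0.7865 = 78.6510%

W = 3648.3870 kJ, eta = 78.6510%


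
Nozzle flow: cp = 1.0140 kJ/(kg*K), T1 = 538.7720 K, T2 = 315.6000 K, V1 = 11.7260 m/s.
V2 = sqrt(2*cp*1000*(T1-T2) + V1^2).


dT = 223.1720 K
2*cp*1000*dT = 452592.8160
V1^2 = 137.4991
V2 = sqrt(452730.3151) = 672.8524 m/s

672.8524 m/s


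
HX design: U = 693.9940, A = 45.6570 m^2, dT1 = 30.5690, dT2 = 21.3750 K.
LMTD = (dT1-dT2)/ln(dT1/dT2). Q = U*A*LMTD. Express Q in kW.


LMTD = 25.6985 K
Q = 693.9940 * 45.6570 * 25.6985 = 814273.7850 W = 814.2738 kW

814.2738 kW


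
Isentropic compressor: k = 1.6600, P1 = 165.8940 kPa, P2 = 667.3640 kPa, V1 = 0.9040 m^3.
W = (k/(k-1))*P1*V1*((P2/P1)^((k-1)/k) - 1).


(k-1)/k = 0.3976
(P2/P1)^exp = 1.7392
W = 2.5152 * 165.8940 * 0.9040 * (1.7392 - 1) = 278.8308 kJ

278.8308 kJ


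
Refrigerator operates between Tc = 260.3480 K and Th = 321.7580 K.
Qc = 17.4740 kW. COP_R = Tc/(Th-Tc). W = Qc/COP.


COP = 260.3480 / 61.4100 = 4.2395
W = 17.4740 / 4.2395 = 4.1217 kW

COP = 4.2395, W = 4.1217 kW


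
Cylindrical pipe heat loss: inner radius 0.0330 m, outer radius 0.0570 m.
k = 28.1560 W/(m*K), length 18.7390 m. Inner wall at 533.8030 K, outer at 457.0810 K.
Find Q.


dT = 76.7220 K
ln(ro/ri) = 0.5465
Q = 2*pi*28.1560*18.7390*76.7220 / 0.5465 = 465363.4324 W

465363.4324 W


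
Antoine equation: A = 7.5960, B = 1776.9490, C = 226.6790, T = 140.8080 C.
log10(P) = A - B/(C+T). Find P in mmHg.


C+T = 367.4870
B/(C+T) = 4.8354
log10(P) = 7.5960 - 4.8354 = 2.7606
P = 10^2.7606 = 576.2270 mmHg

576.2270 mmHg


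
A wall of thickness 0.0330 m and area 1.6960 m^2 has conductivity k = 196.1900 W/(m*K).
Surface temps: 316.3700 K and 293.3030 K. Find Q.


dT = 23.0670 K
Q = 196.1900 * 1.6960 * 23.0670 / 0.0330 = 232584.0298 W

232584.0298 W


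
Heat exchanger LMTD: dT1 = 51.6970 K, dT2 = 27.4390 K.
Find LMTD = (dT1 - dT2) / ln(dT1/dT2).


dT1/dT2 = 1.8841
ln(dT1/dT2) = 0.6334
LMTD = 24.2580 / 0.6334 = 38.2960 K

38.2960 K


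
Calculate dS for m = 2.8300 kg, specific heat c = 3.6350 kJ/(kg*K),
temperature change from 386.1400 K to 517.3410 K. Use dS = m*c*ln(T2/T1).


T2/T1 = 1.3398
ln(T2/T1) = 0.2925
dS = 2.8300 * 3.6350 * 0.2925 = 3.0090 kJ/K

3.0090 kJ/K


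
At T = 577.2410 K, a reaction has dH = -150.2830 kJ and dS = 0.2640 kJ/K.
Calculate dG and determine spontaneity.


T*dS = 577.2410 * 0.2640 = 152.3916 kJ
dG = -150.2830 - 152.3916 = -302.6746 kJ (spontaneous)

dG = -302.6746 kJ, spontaneous


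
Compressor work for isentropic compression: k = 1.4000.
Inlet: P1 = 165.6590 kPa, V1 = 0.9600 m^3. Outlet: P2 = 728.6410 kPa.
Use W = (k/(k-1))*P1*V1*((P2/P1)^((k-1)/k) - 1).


(k-1)/k = 0.2857
(P2/P1)^exp = 1.5269
W = 3.5000 * 165.6590 * 0.9600 * (1.5269 - 1) = 293.2585 kJ

293.2585 kJ


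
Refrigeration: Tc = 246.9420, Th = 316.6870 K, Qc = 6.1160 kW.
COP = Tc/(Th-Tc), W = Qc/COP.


COP = 246.9420 / 69.7450 = 3.5406
W = 6.1160 / 3.5406 = 1.7274 kW

COP = 3.5406, W = 1.7274 kW


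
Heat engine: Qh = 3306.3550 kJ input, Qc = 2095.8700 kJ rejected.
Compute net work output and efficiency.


W = 3306.3550 - 2095.8700 = 1210.4850 kJ
eta = 1210.4850 / 3306.3550 = 0.3661 = 36.6109%

W = 1210.4850 kJ, eta = 36.6109%


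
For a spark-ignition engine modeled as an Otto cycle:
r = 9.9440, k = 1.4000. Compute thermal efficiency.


r^(k-1) = 2.5063
eta = 1 - 1/2.5063 = 0.6010 = 60.0998%

60.0998%


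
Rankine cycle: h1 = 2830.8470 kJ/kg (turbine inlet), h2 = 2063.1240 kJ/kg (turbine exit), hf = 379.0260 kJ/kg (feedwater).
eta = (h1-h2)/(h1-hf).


W = 767.7230 kJ/kg
Q_in = 2451.8210 kJ/kg
eta = 0.3131 = 31.3124%

eta = 31.3124%


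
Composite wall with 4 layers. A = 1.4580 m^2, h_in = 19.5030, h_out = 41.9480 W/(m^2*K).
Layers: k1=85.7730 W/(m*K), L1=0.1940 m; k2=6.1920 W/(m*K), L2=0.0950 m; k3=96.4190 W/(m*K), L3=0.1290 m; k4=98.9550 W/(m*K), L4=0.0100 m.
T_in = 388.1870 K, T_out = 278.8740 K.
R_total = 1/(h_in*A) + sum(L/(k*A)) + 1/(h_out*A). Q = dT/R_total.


R_conv_in = 1/(19.5030*1.4580) = 0.0352
R_1 = 0.1940/(85.7730*1.4580) = 0.0016
R_2 = 0.0950/(6.1920*1.4580) = 0.0105
R_3 = 0.1290/(96.4190*1.4580) = 0.0009
R_4 = 0.0100/(98.9550*1.4580) = 6.9311e-05
R_conv_out = 1/(41.9480*1.4580) = 0.0164
R_total = 0.0646 K/W
Q = 109.3130 / 0.0646 = 1692.6993 W

R_total = 0.0646 K/W, Q = 1692.6993 W


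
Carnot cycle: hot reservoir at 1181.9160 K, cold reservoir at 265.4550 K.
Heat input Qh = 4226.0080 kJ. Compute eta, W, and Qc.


eta = 1 - 265.4550/1181.9160 = 0.7754
W = 0.7754 * 4226.0080 = 3276.8585 kJ
Qc = 4226.0080 - 3276.8585 = 949.1495 kJ

eta = 77.5403%, W = 3276.8585 kJ, Qc = 949.1495 kJ


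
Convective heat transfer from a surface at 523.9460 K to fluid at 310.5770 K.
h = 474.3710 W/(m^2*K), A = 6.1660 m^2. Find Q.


dT = 213.3690 K
Q = 474.3710 * 6.1660 * 213.3690 = 624098.2623 W

624098.2623 W


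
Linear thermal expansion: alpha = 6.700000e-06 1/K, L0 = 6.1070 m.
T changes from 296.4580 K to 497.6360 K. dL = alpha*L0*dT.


dT = 201.1780 K
dL = 6.700000e-06 * 6.1070 * 201.1780 = 0.008232 m
L_final = 6.115232 m

dL = 0.008232 m


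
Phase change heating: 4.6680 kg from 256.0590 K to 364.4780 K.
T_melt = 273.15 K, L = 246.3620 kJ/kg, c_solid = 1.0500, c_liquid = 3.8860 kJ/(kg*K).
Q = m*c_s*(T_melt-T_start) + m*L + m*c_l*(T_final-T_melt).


Q1 (sensible, solid) = 4.6680 * 1.0500 * 17.0910 = 83.7698 kJ
Q2 (latent) = 4.6680 * 246.3620 = 1150.0178 kJ
Q3 (sensible, liquid) = 4.6680 * 3.8860 * 91.3280 = 1656.6760 kJ
Q_total = 2890.4637 kJ

2890.4637 kJ


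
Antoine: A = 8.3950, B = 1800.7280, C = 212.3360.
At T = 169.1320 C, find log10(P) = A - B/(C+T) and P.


C+T = 381.4680
B/(C+T) = 4.7205
log10(P) = 8.3950 - 4.7205 = 3.6745
P = 10^3.6745 = 4725.8314 mmHg

4725.8314 mmHg


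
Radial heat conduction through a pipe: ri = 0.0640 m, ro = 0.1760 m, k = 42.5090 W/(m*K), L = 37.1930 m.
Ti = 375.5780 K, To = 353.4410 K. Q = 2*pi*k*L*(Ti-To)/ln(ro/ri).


dT = 22.1370 K
ln(ro/ri) = 1.0116
Q = 2*pi*42.5090*37.1930*22.1370 / 1.0116 = 217385.9743 W

217385.9743 W


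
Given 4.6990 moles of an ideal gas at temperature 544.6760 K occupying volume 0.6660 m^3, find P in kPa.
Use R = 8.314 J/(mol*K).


P = nRT/V = 4.6990 * 8.314 * 544.6760 / 0.6660
= 21279.1220 / 0.6660 = 31950.6336 Pa = 31.9506 kPa

31.9506 kPa


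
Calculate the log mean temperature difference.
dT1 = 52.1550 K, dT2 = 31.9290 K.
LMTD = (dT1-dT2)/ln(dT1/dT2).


dT1/dT2 = 1.6335
ln(dT1/dT2) = 0.4907
LMTD = 20.2260 / 0.4907 = 41.2182 K

41.2182 K


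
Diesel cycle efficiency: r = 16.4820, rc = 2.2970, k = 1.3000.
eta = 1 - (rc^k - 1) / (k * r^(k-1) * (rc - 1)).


r^(k-1) = 2.3179
rc^k = 2.9479
eta = 0.5016 = 50.1603%

50.1603%


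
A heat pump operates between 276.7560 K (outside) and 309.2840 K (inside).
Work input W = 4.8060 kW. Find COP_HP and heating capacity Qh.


COP = 309.2840 / 32.5280 = 9.5082
Qh = 9.5082 * 4.8060 = 45.6966 kW

COP = 9.5082, Qh = 45.6966 kW


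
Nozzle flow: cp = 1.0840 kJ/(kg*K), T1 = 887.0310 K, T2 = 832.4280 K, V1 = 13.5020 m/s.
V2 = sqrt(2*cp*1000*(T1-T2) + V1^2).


dT = 54.6030 K
2*cp*1000*dT = 118379.3040
V1^2 = 182.3040
V2 = sqrt(118561.6080) = 344.3278 m/s

344.3278 m/s


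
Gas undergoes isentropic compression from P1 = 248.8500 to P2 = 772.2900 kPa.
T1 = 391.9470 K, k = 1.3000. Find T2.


(k-1)/k = 0.2308
(P2/P1)^exp = 1.2987
T2 = 391.9470 * 1.2987 = 509.0138 K

509.0138 K


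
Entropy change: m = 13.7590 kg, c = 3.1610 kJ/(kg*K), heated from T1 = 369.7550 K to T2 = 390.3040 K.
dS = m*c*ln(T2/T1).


T2/T1 = 1.0556
ln(T2/T1) = 0.0541
dS = 13.7590 * 3.1610 * 0.0541 = 2.3523 kJ/K

2.3523 kJ/K


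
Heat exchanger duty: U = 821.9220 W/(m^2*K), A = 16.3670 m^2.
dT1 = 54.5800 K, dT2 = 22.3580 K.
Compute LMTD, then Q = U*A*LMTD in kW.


LMTD = 36.1038 K
Q = 821.9220 * 16.3670 * 36.1038 = 485682.0741 W = 485.6821 kW

485.6821 kW


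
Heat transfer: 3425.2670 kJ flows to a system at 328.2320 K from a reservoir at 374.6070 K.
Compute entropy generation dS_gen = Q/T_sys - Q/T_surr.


dS_sys = 3425.2670/328.2320 = 10.4355 kJ/K
dS_surr = -3425.2670/374.6070 = -9.1436 kJ/K
dS_gen = 10.4355 - 9.1436 = 1.2919 kJ/K (irreversible)

dS_gen = 1.2919 kJ/K, irreversible


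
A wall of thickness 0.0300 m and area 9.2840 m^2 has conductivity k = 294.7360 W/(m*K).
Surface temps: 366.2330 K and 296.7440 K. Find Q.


dT = 69.4890 K
Q = 294.7360 * 9.2840 * 69.4890 / 0.0300 = 6338158.9183 W

6338158.9183 W


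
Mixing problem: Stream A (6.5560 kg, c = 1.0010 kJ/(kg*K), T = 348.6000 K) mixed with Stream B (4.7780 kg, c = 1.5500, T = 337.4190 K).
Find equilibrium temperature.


num = 4786.5984
den = 13.9685
Tf = 342.6720 K

342.6720 K


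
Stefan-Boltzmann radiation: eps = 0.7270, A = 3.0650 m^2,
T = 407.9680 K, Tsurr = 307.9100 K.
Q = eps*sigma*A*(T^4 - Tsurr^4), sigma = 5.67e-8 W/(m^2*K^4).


T^4 = 2.7702e+10
Tsurr^4 = 8.9887e+09
Q = 0.7270 * 5.67e-8 * 3.0650 * 1.8713e+10 = 2364.2271 W

2364.2271 W


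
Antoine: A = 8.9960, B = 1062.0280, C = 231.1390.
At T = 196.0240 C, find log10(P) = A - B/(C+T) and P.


C+T = 427.1630
B/(C+T) = 2.4862
log10(P) = 8.9960 - 2.4862 = 6.5098
P = 10^6.5098 = 3234179.1027 mmHg

3234179.1027 mmHg


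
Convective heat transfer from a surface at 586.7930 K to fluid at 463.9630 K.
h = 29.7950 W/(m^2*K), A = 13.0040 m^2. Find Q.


dT = 122.8300 K
Q = 29.7950 * 13.0040 * 122.8300 = 47590.9969 W

47590.9969 W


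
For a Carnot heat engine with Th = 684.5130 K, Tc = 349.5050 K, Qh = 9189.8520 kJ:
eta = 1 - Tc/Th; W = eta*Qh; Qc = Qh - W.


eta = 1 - 349.5050/684.5130 = 0.4894
W = 0.4894 * 9189.8520 = 4497.6121 kJ
Qc = 9189.8520 - 4497.6121 = 4692.2399 kJ

eta = 48.9411%, W = 4497.6121 kJ, Qc = 4692.2399 kJ


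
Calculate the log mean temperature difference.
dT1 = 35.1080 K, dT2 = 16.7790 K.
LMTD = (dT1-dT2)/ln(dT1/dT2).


dT1/dT2 = 2.0924
ln(dT1/dT2) = 0.7383
LMTD = 18.3290 / 0.7383 = 24.8259 K

24.8259 K


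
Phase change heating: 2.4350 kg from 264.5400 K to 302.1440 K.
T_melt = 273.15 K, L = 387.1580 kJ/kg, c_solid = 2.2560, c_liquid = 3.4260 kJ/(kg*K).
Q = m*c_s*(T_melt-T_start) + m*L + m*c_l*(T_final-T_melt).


Q1 (sensible, solid) = 2.4350 * 2.2560 * 8.6100 = 47.2978 kJ
Q2 (latent) = 2.4350 * 387.1580 = 942.7297 kJ
Q3 (sensible, liquid) = 2.4350 * 3.4260 * 28.9940 = 241.8769 kJ
Q_total = 1231.9045 kJ

1231.9045 kJ


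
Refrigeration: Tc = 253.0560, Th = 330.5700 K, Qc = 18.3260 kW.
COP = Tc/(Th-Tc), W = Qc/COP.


COP = 253.0560 / 77.5140 = 3.2646
W = 18.3260 / 3.2646 = 5.6135 kW

COP = 3.2646, W = 5.6135 kW


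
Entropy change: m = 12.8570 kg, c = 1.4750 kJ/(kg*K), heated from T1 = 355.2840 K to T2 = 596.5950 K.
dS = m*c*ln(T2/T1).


T2/T1 = 1.6792
ln(T2/T1) = 0.5183
dS = 12.8570 * 1.4750 * 0.5183 = 9.8295 kJ/K

9.8295 kJ/K


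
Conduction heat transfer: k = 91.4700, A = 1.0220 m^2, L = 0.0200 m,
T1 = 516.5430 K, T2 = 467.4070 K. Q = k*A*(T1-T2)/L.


dT = 49.1360 K
Q = 91.4700 * 1.0220 * 49.1360 / 0.0200 = 229667.4129 W

229667.4129 W


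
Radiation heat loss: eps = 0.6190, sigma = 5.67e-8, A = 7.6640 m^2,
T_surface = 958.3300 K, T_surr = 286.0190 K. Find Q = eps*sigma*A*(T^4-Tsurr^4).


T^4 = 8.4345e+11
Tsurr^4 = 6.6924e+09
Q = 0.6190 * 5.67e-8 * 7.6640 * 8.3676e+11 = 225076.3629 W

225076.3629 W


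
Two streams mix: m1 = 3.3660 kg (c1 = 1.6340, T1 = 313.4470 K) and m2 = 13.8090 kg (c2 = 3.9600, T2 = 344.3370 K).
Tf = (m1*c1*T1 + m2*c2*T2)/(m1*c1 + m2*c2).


num = 20553.5728
den = 60.1837
Tf = 341.5140 K

341.5140 K


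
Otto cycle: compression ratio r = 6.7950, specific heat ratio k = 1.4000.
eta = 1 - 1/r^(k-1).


r^(k-1) = 2.1522
eta = 1 - 1/2.1522 = 0.5354 = 53.5352%

53.5352%


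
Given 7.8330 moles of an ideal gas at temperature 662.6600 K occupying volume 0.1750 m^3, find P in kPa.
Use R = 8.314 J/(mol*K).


P = nRT/V = 7.8330 * 8.314 * 662.6600 / 0.1750
= 43154.7796 / 0.1750 = 246598.7405 Pa = 246.5987 kPa

246.5987 kPa


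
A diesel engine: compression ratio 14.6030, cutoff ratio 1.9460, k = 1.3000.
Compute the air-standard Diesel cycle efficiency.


r^(k-1) = 2.2353
rc^k = 2.3762
eta = 0.4994 = 49.9367%

49.9367%


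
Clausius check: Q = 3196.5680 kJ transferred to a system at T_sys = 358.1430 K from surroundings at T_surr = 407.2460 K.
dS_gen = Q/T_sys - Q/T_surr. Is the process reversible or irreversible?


dS_sys = 3196.5680/358.1430 = 8.9254 kJ/K
dS_surr = -3196.5680/407.2460 = -7.8492 kJ/K
dS_gen = 8.9254 - 7.8492 = 1.0762 kJ/K (irreversible)

dS_gen = 1.0762 kJ/K, irreversible


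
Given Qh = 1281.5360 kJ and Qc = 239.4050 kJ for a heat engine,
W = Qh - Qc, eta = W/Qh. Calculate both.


W = 1281.5360 - 239.4050 = 1042.1310 kJ
eta = 1042.1310 / 1281.5360 = 0.8132 = 81.3189%

W = 1042.1310 kJ, eta = 81.3189%


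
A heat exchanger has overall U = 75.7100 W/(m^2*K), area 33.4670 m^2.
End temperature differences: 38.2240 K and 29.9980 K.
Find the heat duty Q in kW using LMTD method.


LMTD = 33.9450 K
Q = 75.7100 * 33.4670 * 33.9450 = 86009.4945 W = 86.0095 kW

86.0095 kW


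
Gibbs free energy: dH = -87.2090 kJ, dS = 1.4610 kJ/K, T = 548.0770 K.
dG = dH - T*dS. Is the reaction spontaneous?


T*dS = 548.0770 * 1.4610 = 800.7405 kJ
dG = -87.2090 - 800.7405 = -887.9495 kJ (spontaneous)

dG = -887.9495 kJ, spontaneous


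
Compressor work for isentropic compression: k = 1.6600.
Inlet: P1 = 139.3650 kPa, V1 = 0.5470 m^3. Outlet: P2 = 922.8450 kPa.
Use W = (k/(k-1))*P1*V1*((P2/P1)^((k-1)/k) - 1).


(k-1)/k = 0.3976
(P2/P1)^exp = 2.1204
W = 2.5152 * 139.3650 * 0.5470 * (2.1204 - 1) = 214.8161 kJ

214.8161 kJ


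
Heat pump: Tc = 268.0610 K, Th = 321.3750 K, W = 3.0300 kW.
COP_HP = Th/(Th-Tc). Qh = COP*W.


COP = 321.3750 / 53.3140 = 6.0280
Qh = 6.0280 * 3.0300 = 18.2647 kW

COP = 6.0280, Qh = 18.2647 kW


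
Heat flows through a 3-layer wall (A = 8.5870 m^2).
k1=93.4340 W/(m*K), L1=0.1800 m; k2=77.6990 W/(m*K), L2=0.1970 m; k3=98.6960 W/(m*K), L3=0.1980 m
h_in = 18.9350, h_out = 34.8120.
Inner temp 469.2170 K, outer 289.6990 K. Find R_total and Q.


R_conv_in = 1/(18.9350*8.5870) = 0.0062
R_1 = 0.1800/(93.4340*8.5870) = 0.0002
R_2 = 0.1970/(77.6990*8.5870) = 0.0003
R_3 = 0.1980/(98.6960*8.5870) = 0.0002
R_conv_out = 1/(34.8120*8.5870) = 0.0033
R_total = 0.0102 K/W
Q = 179.5180 / 0.0102 = 17516.0790 W

R_total = 0.0102 K/W, Q = 17516.0790 W


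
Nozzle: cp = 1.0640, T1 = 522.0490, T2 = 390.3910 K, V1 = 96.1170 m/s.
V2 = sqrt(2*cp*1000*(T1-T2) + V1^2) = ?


dT = 131.6580 K
2*cp*1000*dT = 280168.2240
V1^2 = 9238.4777
V2 = sqrt(289406.7017) = 537.9653 m/s

537.9653 m/s


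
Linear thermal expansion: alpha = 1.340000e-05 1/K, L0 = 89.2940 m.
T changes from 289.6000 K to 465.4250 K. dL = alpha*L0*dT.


dT = 175.8250 K
dL = 1.340000e-05 * 89.2940 * 175.8250 = 0.210382 m
L_final = 89.504382 m

dL = 0.210382 m


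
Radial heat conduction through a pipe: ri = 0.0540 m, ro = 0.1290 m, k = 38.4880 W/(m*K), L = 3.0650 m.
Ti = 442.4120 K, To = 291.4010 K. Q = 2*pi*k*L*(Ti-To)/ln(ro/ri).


dT = 151.0110 K
ln(ro/ri) = 0.8708
Q = 2*pi*38.4880*3.0650*151.0110 / 0.8708 = 128532.1321 W

128532.1321 W


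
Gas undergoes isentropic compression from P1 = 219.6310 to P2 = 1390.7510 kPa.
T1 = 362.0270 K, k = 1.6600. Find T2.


(k-1)/k = 0.3976
(P2/P1)^exp = 2.0830
T2 = 362.0270 * 2.0830 = 754.1050 K

754.1050 K


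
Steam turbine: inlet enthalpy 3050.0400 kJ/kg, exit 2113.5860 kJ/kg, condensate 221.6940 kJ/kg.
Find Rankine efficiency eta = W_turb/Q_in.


W = 936.4540 kJ/kg
Q_in = 2828.3460 kJ/kg
eta = 0.3311 = 33.1096%

eta = 33.1096%


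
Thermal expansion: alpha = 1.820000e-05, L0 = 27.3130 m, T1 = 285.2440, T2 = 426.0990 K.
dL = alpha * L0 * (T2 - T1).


dT = 140.8550 K
dL = 1.820000e-05 * 27.3130 * 140.8550 = 0.070019 m
L_final = 27.383019 m

dL = 0.070019 m


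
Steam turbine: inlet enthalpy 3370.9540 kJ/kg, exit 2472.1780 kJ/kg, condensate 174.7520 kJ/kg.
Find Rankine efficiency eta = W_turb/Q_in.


W = 898.7760 kJ/kg
Q_in = 3196.2020 kJ/kg
eta = 0.2812 = 28.1201%

eta = 28.1201%


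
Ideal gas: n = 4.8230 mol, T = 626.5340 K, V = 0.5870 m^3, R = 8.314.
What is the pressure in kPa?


P = nRT/V = 4.8230 * 8.314 * 626.5340 / 0.5870
= 25123.0247 / 0.5870 = 42799.0200 Pa = 42.7990 kPa

42.7990 kPa


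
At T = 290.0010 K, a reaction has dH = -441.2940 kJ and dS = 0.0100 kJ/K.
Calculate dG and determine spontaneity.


T*dS = 290.0010 * 0.0100 = 2.9000 kJ
dG = -441.2940 - 2.9000 = -444.1940 kJ (spontaneous)

dG = -444.1940 kJ, spontaneous


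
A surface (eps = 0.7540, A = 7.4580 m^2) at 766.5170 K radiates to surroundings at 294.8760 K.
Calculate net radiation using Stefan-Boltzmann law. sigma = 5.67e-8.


T^4 = 3.4521e+11
Tsurr^4 = 7.5606e+09
Q = 0.7540 * 5.67e-8 * 7.4580 * 3.3765e+11 = 107658.0764 W

107658.0764 W


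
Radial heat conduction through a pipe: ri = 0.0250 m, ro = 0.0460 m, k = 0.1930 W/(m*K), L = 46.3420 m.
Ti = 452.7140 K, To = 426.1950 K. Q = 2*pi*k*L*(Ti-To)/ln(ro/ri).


dT = 26.5190 K
ln(ro/ri) = 0.6098
Q = 2*pi*0.1930*46.3420*26.5190 / 0.6098 = 2444.0281 W

2444.0281 W


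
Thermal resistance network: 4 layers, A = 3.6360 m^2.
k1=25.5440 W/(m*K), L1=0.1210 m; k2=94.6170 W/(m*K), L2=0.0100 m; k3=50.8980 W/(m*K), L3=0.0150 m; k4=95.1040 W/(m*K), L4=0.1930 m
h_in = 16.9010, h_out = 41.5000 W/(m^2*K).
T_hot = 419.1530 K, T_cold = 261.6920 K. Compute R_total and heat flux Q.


R_conv_in = 1/(16.9010*3.6360) = 0.0163
R_1 = 0.1210/(25.5440*3.6360) = 0.0013
R_2 = 0.0100/(94.6170*3.6360) = 2.9067e-05
R_3 = 0.0150/(50.8980*3.6360) = 8.1053e-05
R_4 = 0.1930/(95.1040*3.6360) = 0.0006
R_conv_out = 1/(41.5000*3.6360) = 0.0066
R_total = 0.0249 K/W
Q = 157.4610 / 0.0249 = 6331.0942 W

R_total = 0.0249 K/W, Q = 6331.0942 W


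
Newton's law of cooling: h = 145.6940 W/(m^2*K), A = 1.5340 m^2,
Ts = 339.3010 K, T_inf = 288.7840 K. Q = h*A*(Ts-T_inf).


dT = 50.5170 K
Q = 145.6940 * 1.5340 * 50.5170 = 11290.2765 W

11290.2765 W


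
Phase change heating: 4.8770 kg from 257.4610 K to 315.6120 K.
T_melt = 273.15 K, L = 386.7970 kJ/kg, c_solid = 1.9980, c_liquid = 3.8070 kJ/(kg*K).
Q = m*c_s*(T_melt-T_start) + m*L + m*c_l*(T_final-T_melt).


Q1 (sensible, solid) = 4.8770 * 1.9980 * 15.6890 = 152.8775 kJ
Q2 (latent) = 4.8770 * 386.7970 = 1886.4090 kJ
Q3 (sensible, liquid) = 4.8770 * 3.8070 * 42.4620 = 788.3809 kJ
Q_total = 2827.6673 kJ

2827.6673 kJ


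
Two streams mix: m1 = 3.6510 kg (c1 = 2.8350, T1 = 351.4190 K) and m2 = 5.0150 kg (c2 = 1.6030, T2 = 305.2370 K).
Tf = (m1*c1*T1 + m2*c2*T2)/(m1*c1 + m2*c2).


num = 6091.2062
den = 18.3896
Tf = 331.2305 K

331.2305 K


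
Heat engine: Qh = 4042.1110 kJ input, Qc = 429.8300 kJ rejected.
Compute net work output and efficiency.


W = 4042.1110 - 429.8300 = 3612.2810 kJ
eta = 3612.2810 / 4042.1110 = 0.8937 = 89.3662%

W = 3612.2810 kJ, eta = 89.3662%


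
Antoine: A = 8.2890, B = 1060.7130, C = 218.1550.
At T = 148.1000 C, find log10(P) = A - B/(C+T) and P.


C+T = 366.2550
B/(C+T) = 2.8961
log10(P) = 8.2890 - 2.8961 = 5.3929
P = 10^5.3929 = 247112.5643 mmHg

247112.5643 mmHg


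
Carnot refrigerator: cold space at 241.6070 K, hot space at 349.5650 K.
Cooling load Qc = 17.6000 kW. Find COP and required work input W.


COP = 241.6070 / 107.9580 = 2.2380
W = 17.6000 / 2.2380 = 7.8643 kW

COP = 2.2380, W = 7.8643 kW


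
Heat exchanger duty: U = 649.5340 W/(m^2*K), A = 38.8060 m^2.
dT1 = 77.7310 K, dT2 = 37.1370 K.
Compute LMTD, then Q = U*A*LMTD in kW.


LMTD = 54.9577 K
Q = 649.5340 * 38.8060 * 54.9577 = 1385254.5180 W = 1385.2545 kW

1385.2545 kW


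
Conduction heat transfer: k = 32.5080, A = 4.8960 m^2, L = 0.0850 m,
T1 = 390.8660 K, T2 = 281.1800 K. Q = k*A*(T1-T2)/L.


dT = 109.6860 K
Q = 32.5080 * 4.8960 * 109.6860 / 0.0850 = 205382.7353 W

205382.7353 W


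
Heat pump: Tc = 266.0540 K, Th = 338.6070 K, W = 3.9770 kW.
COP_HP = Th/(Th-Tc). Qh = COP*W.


COP = 338.6070 / 72.5530 = 4.6670
Qh = 4.6670 * 3.9770 = 18.5608 kW

COP = 4.6670, Qh = 18.5608 kW


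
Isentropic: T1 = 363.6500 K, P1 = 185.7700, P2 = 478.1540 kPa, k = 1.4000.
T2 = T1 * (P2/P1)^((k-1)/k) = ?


(k-1)/k = 0.2857
(P2/P1)^exp = 1.3101
T2 = 363.6500 * 1.3101 = 476.4262 K

476.4262 K


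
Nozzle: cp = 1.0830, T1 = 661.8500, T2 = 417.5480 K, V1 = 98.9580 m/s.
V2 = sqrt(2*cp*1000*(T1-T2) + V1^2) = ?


dT = 244.3020 K
2*cp*1000*dT = 529158.1320
V1^2 = 9792.6858
V2 = sqrt(538950.8178) = 734.1327 m/s

734.1327 m/s


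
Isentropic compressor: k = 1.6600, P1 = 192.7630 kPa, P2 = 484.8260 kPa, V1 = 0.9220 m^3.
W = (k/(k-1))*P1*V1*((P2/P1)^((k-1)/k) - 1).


(k-1)/k = 0.3976
(P2/P1)^exp = 1.4430
W = 2.5152 * 192.7630 * 0.9220 * (1.4430 - 1) = 198.0162 kJ

198.0162 kJ


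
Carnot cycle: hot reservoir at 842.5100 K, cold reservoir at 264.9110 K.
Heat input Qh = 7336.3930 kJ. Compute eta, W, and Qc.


eta = 1 - 264.9110/842.5100 = 0.6856
W = 0.6856 * 7336.3930 = 5029.6059 kJ
Qc = 7336.3930 - 5029.6059 = 2306.7871 kJ

eta = 68.5569%, W = 5029.6059 kJ, Qc = 2306.7871 kJ


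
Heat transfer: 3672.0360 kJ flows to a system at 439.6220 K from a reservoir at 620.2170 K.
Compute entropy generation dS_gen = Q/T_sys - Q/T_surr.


dS_sys = 3672.0360/439.6220 = 8.3527 kJ/K
dS_surr = -3672.0360/620.2170 = -5.9206 kJ/K
dS_gen = 8.3527 - 5.9206 = 2.4321 kJ/K (irreversible)

dS_gen = 2.4321 kJ/K, irreversible


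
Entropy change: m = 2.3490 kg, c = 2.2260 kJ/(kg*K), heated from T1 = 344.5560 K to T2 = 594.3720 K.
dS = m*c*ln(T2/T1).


T2/T1 = 1.7250
ln(T2/T1) = 0.5452
dS = 2.3490 * 2.2260 * 0.5452 = 2.8510 kJ/K

2.8510 kJ/K


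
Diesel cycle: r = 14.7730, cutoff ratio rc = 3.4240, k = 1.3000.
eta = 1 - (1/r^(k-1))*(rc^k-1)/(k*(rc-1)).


r^(k-1) = 2.2431
rc^k = 4.9533
eta = 0.4407 = 44.0703%

44.0703%


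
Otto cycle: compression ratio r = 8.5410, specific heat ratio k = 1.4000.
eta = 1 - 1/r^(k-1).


r^(k-1) = 2.3583
eta = 1 - 1/2.3583 = 0.5760 = 57.5970%

57.5970%


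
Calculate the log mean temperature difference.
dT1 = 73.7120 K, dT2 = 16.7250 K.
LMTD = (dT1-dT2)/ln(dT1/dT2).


dT1/dT2 = 4.4073
ln(dT1/dT2) = 1.4833
LMTD = 56.9870 / 1.4833 = 38.4201 K

38.4201 K


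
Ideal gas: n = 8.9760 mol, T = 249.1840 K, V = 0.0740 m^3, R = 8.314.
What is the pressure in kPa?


P = nRT/V = 8.9760 * 8.314 * 249.1840 / 0.0740
= 18595.7208 / 0.0740 = 251293.5244 Pa = 251.2935 kPa

251.2935 kPa


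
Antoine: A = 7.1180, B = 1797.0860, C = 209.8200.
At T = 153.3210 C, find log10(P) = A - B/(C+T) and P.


C+T = 363.1410
B/(C+T) = 4.9487
log10(P) = 7.1180 - 4.9487 = 2.1693
P = 10^2.1693 = 147.6631 mmHg

147.6631 mmHg


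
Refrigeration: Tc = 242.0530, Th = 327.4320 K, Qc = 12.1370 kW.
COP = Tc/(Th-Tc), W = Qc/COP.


COP = 242.0530 / 85.3790 = 2.8350
W = 12.1370 / 2.8350 = 4.2811 kW

COP = 2.8350, W = 4.2811 kW


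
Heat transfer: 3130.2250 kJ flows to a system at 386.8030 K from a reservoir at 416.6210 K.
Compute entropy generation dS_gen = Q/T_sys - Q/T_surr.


dS_sys = 3130.2250/386.8030 = 8.0926 kJ/K
dS_surr = -3130.2250/416.6210 = -7.5134 kJ/K
dS_gen = 8.0926 - 7.5134 = 0.5792 kJ/K (irreversible)

dS_gen = 0.5792 kJ/K, irreversible


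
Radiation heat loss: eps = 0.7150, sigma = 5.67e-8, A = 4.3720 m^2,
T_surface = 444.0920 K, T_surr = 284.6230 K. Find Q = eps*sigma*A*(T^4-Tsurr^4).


T^4 = 3.8895e+10
Tsurr^4 = 6.5627e+09
Q = 0.7150 * 5.67e-8 * 4.3720 * 3.2332e+10 = 5730.6515 W

5730.6515 W


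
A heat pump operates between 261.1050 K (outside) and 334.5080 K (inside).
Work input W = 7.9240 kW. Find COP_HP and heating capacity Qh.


COP = 334.5080 / 73.4030 = 4.5571
Qh = 4.5571 * 7.9240 = 36.1108 kW

COP = 4.5571, Qh = 36.1108 kW


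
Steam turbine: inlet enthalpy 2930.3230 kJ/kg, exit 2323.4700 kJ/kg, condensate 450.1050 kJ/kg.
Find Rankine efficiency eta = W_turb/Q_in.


W = 606.8530 kJ/kg
Q_in = 2480.2180 kJ/kg
eta = 0.2447 = 24.4677%

eta = 24.4677%


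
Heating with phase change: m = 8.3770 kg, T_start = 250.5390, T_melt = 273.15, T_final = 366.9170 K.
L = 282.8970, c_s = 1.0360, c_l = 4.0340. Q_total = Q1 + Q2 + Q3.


Q1 (sensible, solid) = 8.3770 * 1.0360 * 22.6110 = 196.2312 kJ
Q2 (latent) = 8.3770 * 282.8970 = 2369.8282 kJ
Q3 (sensible, liquid) = 8.3770 * 4.0340 * 93.7670 = 3168.6512 kJ
Q_total = 5734.7105 kJ

5734.7105 kJ


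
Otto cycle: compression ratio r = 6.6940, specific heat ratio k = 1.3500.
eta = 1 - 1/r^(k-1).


r^(k-1) = 1.9453
eta = 1 - 1/1.9453 = 0.4859 = 48.5945%

48.5945%


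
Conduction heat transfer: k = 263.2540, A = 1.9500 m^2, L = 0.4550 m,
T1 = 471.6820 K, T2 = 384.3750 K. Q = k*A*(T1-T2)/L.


dT = 87.3070 K
Q = 263.2540 * 1.9500 * 87.3070 / 0.4550 = 98502.5013 W

98502.5013 W


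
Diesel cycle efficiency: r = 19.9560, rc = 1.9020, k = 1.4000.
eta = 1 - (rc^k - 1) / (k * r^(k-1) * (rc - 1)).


r^(k-1) = 3.3115
rc^k = 2.4598
eta = 0.6509 = 65.0923%

65.0923%


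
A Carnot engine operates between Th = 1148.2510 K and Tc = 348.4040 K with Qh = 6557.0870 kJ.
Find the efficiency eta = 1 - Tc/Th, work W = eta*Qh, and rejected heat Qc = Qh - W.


eta = 1 - 348.4040/1148.2510 = 0.6966
W = 0.6966 * 6557.0870 = 4567.5261 kJ
Qc = 6557.0870 - 4567.5261 = 1989.5609 kJ

eta = 69.6579%, W = 4567.5261 kJ, Qc = 1989.5609 kJ


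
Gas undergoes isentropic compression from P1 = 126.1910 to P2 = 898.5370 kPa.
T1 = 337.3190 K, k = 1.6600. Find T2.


(k-1)/k = 0.3976
(P2/P1)^exp = 2.1825
T2 = 337.3190 * 2.1825 = 736.1895 K

736.1895 K


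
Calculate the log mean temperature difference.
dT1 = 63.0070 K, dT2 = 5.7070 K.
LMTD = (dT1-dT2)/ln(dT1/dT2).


dT1/dT2 = 11.0403
ln(dT1/dT2) = 2.4016
LMTD = 57.3000 / 2.4016 = 23.8596 K

23.8596 K


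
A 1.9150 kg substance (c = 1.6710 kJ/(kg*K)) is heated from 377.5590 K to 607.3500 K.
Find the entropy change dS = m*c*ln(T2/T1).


T2/T1 = 1.6086
ln(T2/T1) = 0.4754
dS = 1.9150 * 1.6710 * 0.4754 = 1.5212 kJ/K

1.5212 kJ/K


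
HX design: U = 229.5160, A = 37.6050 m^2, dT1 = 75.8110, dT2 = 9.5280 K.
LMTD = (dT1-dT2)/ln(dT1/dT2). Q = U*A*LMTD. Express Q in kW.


LMTD = 31.9589 K
Q = 229.5160 * 37.6050 * 31.9589 = 275835.5067 W = 275.8355 kW

275.8355 kW


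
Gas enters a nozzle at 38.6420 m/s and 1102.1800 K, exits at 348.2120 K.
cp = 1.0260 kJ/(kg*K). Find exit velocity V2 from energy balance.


dT = 753.9680 K
2*cp*1000*dT = 1547142.3360
V1^2 = 1493.2042
V2 = sqrt(1548635.5402) = 1244.4419 m/s

1244.4419 m/s


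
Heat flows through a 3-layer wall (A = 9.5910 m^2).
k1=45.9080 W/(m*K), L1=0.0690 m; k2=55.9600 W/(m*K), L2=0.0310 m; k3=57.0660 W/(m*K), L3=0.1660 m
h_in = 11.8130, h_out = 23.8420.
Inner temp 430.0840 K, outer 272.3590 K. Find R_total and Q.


R_conv_in = 1/(11.8130*9.5910) = 0.0088
R_1 = 0.0690/(45.9080*9.5910) = 0.0002
R_2 = 0.0310/(55.9600*9.5910) = 5.7759e-05
R_3 = 0.1660/(57.0660*9.5910) = 0.0003
R_conv_out = 1/(23.8420*9.5910) = 0.0044
R_total = 0.0137 K/W
Q = 157.7250 / 0.0137 = 11498.3805 W

R_total = 0.0137 K/W, Q = 11498.3805 W


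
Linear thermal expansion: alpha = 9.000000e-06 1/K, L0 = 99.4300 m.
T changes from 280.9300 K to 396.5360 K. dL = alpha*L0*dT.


dT = 115.6060 K
dL = 9.000000e-06 * 99.4300 * 115.6060 = 0.103452 m
L_final = 99.533452 m

dL = 0.103452 m


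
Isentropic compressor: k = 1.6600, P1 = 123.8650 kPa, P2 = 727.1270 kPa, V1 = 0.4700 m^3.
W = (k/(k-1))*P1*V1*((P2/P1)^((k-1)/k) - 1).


(k-1)/k = 0.3976
(P2/P1)^exp = 2.0212
W = 2.5152 * 123.8650 * 0.4700 * (2.0212 - 1) = 149.5298 kJ

149.5298 kJ


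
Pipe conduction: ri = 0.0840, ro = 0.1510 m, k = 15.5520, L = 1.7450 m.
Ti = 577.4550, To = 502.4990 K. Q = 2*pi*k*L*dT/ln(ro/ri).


dT = 74.9560 K
ln(ro/ri) = 0.5865
Q = 2*pi*15.5520*1.7450*74.9560 / 0.5865 = 21793.5161 W

21793.5161 W


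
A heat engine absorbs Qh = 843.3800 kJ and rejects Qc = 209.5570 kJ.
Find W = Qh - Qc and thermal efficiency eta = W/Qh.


W = 843.3800 - 209.5570 = 633.8230 kJ
eta = 633.8230 / 843.3800 = 0.7515 = 75.1527%

W = 633.8230 kJ, eta = 75.1527%


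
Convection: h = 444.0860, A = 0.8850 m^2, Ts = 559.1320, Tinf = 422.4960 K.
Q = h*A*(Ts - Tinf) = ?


dT = 136.6360 K
Q = 444.0860 * 0.8850 * 136.6360 = 53700.1492 W

53700.1492 W


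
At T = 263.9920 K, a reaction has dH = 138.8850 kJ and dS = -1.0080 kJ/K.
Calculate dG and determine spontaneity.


T*dS = 263.9920 * -1.0080 = -266.1039 kJ
dG = 138.8850 + 266.1039 = 404.9889 kJ (non-spontaneous)

dG = 404.9889 kJ, non-spontaneous


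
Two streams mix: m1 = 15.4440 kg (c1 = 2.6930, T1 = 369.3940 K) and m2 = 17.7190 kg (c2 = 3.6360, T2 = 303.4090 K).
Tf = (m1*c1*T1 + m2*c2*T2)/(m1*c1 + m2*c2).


num = 34910.8665
den = 106.0170
Tf = 329.2951 K

329.2951 K


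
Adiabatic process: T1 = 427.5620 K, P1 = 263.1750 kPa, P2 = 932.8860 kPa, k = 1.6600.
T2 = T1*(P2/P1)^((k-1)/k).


(k-1)/k = 0.3976
(P2/P1)^exp = 1.6539
T2 = 427.5620 * 1.6539 = 707.1448 K

707.1448 K


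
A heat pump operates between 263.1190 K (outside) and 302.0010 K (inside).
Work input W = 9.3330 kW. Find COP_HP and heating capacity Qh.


COP = 302.0010 / 38.8820 = 7.7671
Qh = 7.7671 * 9.3330 = 72.4905 kW

COP = 7.7671, Qh = 72.4905 kW


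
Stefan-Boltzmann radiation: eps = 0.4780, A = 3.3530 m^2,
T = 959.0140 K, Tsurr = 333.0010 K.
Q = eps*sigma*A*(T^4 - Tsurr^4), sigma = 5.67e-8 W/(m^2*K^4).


T^4 = 8.4586e+11
Tsurr^4 = 1.2297e+10
Q = 0.4780 * 5.67e-8 * 3.3530 * 8.3357e+11 = 75750.3265 W

75750.3265 W


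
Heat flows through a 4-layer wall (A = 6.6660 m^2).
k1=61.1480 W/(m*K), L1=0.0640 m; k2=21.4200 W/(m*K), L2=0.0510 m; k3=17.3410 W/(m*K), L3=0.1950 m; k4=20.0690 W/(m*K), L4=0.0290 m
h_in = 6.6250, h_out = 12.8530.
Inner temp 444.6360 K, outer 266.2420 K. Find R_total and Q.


R_conv_in = 1/(6.6250*6.6660) = 0.0226
R_1 = 0.0640/(61.1480*6.6660) = 0.0002
R_2 = 0.0510/(21.4200*6.6660) = 0.0004
R_3 = 0.1950/(17.3410*6.6660) = 0.0017
R_4 = 0.0290/(20.0690*6.6660) = 0.0002
R_conv_out = 1/(12.8530*6.6660) = 0.0117
R_total = 0.0367 K/W
Q = 178.3940 / 0.0367 = 4856.4713 W

R_total = 0.0367 K/W, Q = 4856.4713 W
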